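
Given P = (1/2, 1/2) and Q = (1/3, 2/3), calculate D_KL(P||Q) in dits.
0.0256 dits

KL divergence: D_KL(P||Q) = Σ p(x) log(p(x)/q(x))

Computing term by term:
  x=0: 1/2 × log_10[(1/2)/(1/3)] = 1/2 × 0.1761 = 0.0880
  x=1: 1/2 × log_10[(1/2)/(2/3)] = 1/2 × -0.1249 = -0.0625

D_KL(P||Q) = 0.0256 dits

Note: KL divergence is always non-negative and equals 0 iff P = Q.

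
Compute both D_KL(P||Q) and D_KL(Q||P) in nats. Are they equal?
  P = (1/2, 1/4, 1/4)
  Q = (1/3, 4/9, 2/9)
D_KL(P||Q) = 0.0883, D_KL(Q||P) = 0.0944

KL divergence is not symmetric: D_KL(P||Q) ≠ D_KL(Q||P) in general.

D_KL(P||Q) = 0.0883 nats
D_KL(Q||P) = 0.0944 nats

No, they are not equal!

This asymmetry is why KL divergence is not a true distance metric.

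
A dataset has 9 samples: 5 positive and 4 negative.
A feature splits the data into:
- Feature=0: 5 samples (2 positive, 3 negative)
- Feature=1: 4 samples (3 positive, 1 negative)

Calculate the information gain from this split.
0.0911 bits

Information Gain = H(Y) - H(Y|Feature)

Before split:
P(positive) = 5/9 = 0.5556
H(Y) = 0.9911 bits

After split:
Feature=0: H = 0.9710 bits (weight = 5/9)
Feature=1: H = 0.8113 bits (weight = 4/9)
H(Y|Feature) = (5/9)×0.9710 + (4/9)×0.8113 = 0.9000 bits

Information Gain = 0.9911 - 0.9000 = 0.0911 bits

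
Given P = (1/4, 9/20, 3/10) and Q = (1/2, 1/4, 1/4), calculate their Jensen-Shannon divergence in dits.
0.0160 dits

Jensen-Shannon divergence is:
JSD(P||Q) = 0.5 × D_KL(P||M) + 0.5 × D_KL(Q||M)
where M = 0.5 × (P + Q) is the mixture distribution.

M = 0.5 × (1/4, 9/20, 3/10) + 0.5 × (1/2, 1/4, 1/4) = (3/8, 7/20, 11/40)

D_KL(P||M) = 0.0164 dits
D_KL(Q||M) = 0.0156 dits

JSD(P||Q) = 0.5 × 0.0164 + 0.5 × 0.0156 = 0.0160 dits

Unlike KL divergence, JSD is symmetric and bounded: 0 ≤ JSD ≤ log(2).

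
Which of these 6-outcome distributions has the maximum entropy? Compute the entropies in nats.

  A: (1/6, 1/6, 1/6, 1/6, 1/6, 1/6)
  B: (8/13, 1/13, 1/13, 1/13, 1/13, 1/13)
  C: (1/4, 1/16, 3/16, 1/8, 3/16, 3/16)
A

For a discrete distribution over n outcomes, entropy is maximized by the uniform distribution.

Computing entropies:
H(A) = 1.7918 nats
H(B) = 1.2853 nats
H(C) = 1.7214 nats

The uniform distribution (where all probabilities equal 1/6) achieves the maximum entropy of log_e(6) = 1.7918 nats.

Distribution A has the highest entropy.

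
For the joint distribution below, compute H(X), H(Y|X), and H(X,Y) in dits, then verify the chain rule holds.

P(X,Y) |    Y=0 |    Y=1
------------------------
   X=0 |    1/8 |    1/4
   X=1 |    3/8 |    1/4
H(X,Y) = 0.5737, H(X) = 0.2873, H(Y|X) = 0.2863 (all in dits)

Chain rule: H(X,Y) = H(X) + H(Y|X)

Left side — joint entropy directly:
H(X,Y) = -Σ p(x,y) log p(x,y) = 0.5737 dits

Right side — compute H(Y|X) from the conditional distributions:
P(X) = (3/8, 5/8), so H(X) = 0.2873 dits
H(Y|X) = Σ_x P(X=x) · H(Y|X=x):
  P(Y|X=0) = (1/3, 2/3), H(Y|X=0) = 0.2764, weight P(X=0) = 3/8
  P(Y|X=1) = (3/5, 2/5), H(Y|X=1) = 0.2923, weight P(X=1) = 5/8
H(Y|X) = 0.2863 dits

H(X) + H(Y|X) = 0.2873 + 0.2863 = 0.5737 dits

Both sides equal 0.5737 dits. ✓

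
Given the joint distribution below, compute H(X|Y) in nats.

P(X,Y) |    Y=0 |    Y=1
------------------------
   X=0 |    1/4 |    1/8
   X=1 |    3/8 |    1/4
0.6593 nats

Using the chain rule: H(X|Y) = H(X,Y) - H(Y)

First, compute H(X,Y) = 1.3209 nats

Marginal P(Y) = (5/8, 3/8)
H(Y) = 0.6616 nats

H(X|Y) = H(X,Y) - H(Y) = 1.3209 - 0.6616 = 0.6593 nats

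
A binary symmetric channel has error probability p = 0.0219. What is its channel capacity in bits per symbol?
0.8480 bits

For a binary symmetric channel (BSC) with error probability p:
Capacity C = 1 - H(p) bits per symbol

where H(p) = -p log₂(p) - (1-p) log₂(1-p) is the binary entropy function.

H(0.0219) = 0.1520 bits
C = 1 - 0.1520 = 0.8480 bits per symbol

This means we can reliably transmit up to 0.8480 bits of information per channel use.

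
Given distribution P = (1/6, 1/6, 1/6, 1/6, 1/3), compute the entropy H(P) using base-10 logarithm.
0.6778 dits

Shannon entropy is H(X) = -Σ p(x) log p(x).

For P = (1/6, 1/6, 1/6, 1/6, 1/3):
H = -1/6 × log_10(1/6) -1/6 × log_10(1/6) -1/6 × log_10(1/6) -1/6 × log_10(1/6) -1/3 × log_10(1/3)
H = 0.6778 dits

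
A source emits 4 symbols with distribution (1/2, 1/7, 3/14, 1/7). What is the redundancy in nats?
0.1537 nats

Redundancy measures how far a source is from maximum entropy:
R = H_max - H(X)

Maximum entropy for 4 symbols: H_max = log_e(4) = 1.3863 nats
Actual entropy: H(X) = 1.2326 nats
Redundancy: R = 1.3863 - 1.2326 = 0.1537 nats

This redundancy represents potential for compression: the source could be compressed by 0.1537 nats per symbol.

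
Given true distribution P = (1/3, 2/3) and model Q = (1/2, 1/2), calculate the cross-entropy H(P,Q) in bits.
1.0000 bits

Cross-entropy: H(P,Q) = -Σ p(x) log q(x)

Alternatively: H(P,Q) = H(P) + D_KL(P||Q)
H(P) = 0.9183 bits
D_KL(P||Q) = 0.0817 bits

H(P,Q) = 0.9183 + 0.0817 = 1.0000 bits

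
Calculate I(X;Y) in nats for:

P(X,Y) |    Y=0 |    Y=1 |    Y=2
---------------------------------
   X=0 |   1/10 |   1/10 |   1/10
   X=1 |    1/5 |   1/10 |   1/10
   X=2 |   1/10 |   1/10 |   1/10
0.0138 nats

Mutual information: I(X;Y) = H(X) + H(Y) - H(X,Y)

Marginals:
P(X) = (3/10, 2/5, 3/10), H(X) = 1.0889 nats
P(Y) = (2/5, 3/10, 3/10), H(Y) = 1.0889 nats

Joint entropy: H(X,Y) = 2.1640 nats

I(X;Y) = 1.0889 + 1.0889 - 2.1640 = 0.0138 nats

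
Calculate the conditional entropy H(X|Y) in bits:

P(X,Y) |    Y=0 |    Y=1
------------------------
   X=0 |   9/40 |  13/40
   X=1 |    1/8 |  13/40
0.9791 bits

Using the chain rule: H(X|Y) = H(X,Y) - H(Y)

First, compute H(X,Y) = 1.9132 bits

Marginal P(Y) = (7/20, 13/20)
H(Y) = 0.9341 bits

H(X|Y) = H(X,Y) - H(Y) = 1.9132 - 0.9341 = 0.9791 bits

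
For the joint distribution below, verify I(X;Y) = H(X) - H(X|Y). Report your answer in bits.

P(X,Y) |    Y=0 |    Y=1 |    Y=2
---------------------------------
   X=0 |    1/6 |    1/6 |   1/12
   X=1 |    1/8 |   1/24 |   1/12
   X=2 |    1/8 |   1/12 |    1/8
I(X;Y) = 0.0439 bits

Mutual information has multiple equivalent forms:
- I(X;Y) = H(X) - H(X|Y)
- I(X;Y) = H(Y) - H(Y|X)
- I(X;Y) = H(X) + H(Y) - H(X,Y)

Computing all quantities:
H(X) = 1.5546, H(Y) = 1.5632, H(X,Y) = 3.0739
H(X|Y) = 1.5107, H(Y|X) = 1.5193

Verification:
H(X) - H(X|Y) = 1.5546 - 1.5107 = 0.0439
H(Y) - H(Y|X) = 1.5632 - 1.5193 = 0.0439
H(X) + H(Y) - H(X,Y) = 1.5546 + 1.5632 - 3.0739 = 0.0439

All forms give I(X;Y) = 0.0439 bits. ✓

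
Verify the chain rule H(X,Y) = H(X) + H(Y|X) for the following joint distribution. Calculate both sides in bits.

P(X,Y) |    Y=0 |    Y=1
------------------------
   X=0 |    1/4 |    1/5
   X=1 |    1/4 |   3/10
H(X,Y) = 1.9855, H(X) = 0.9928, H(Y|X) = 0.9927 (all in bits)

Chain rule: H(X,Y) = H(X) + H(Y|X)

Left side — joint entropy directly:
H(X,Y) = -Σ p(x,y) log p(x,y) = 1.9855 bits

Right side — compute H(Y|X) from the conditional distributions:
P(X) = (9/20, 11/20), so H(X) = 0.9928 bits
H(Y|X) = Σ_x P(X=x) · H(Y|X=x):
  P(Y|X=0) = (5/9, 4/9), H(Y|X=0) = 0.9911, weight P(X=0) = 9/20
  P(Y|X=1) = (5/11, 6/11), H(Y|X=1) = 0.9940, weight P(X=1) = 11/20
H(Y|X) = 0.9927 bits

H(X) + H(Y|X) = 0.9928 + 0.9927 = 1.9855 bits

Both sides equal 1.9855 bits. ✓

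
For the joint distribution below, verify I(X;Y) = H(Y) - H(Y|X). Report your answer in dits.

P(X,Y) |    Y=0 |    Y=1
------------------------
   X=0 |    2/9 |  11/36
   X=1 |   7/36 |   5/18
I(X;Y) = 0.0000 dits

Mutual information has multiple equivalent forms:
- I(X;Y) = H(X) - H(X|Y)
- I(X;Y) = H(Y) - H(Y|X)
- I(X;Y) = H(X) + H(Y) - H(X,Y)

Computing all quantities:
H(X) = 0.3004, H(Y) = 0.2950, H(X,Y) = 0.5953
H(X|Y) = 0.3003, H(Y|X) = 0.2950

Verification:
H(X) - H(X|Y) = 0.3004 - 0.3003 = 0.0000
H(Y) - H(Y|X) = 0.2950 - 0.2950 = 0.0000
H(X) + H(Y) - H(X,Y) = 0.3004 + 0.2950 - 0.5953 = 0.0000

All forms give I(X;Y) = 0.0000 dits. ✓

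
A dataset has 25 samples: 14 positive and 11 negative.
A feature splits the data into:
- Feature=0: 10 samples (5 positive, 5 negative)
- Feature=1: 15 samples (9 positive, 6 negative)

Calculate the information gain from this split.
0.0070 bits

Information Gain = H(Y) - H(Y|Feature)

Before split:
P(positive) = 14/25 = 0.5600
H(Y) = 0.9896 bits

After split:
Feature=0: H = 1.0000 bits (weight = 10/25)
Feature=1: H = 0.9710 bits (weight = 15/25)
H(Y|Feature) = (10/25)×1.0000 + (15/25)×0.9710 = 0.9826 bits

Information Gain = 0.9896 - 0.9826 = 0.0070 bits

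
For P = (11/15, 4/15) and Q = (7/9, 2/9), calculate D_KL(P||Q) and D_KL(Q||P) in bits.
D_KL(P||Q) = 0.0079, D_KL(Q||P) = 0.0076

KL divergence is not symmetric: D_KL(P||Q) ≠ D_KL(Q||P) in general.

D_KL(P||Q) = 0.0079 bits
D_KL(Q||P) = 0.0076 bits

No, they are not equal!

This asymmetry is why KL divergence is not a true distance metric.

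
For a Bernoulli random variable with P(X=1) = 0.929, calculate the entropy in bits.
0.3696 bits

The binary entropy function is:
H(p) = -p log(p) - (1-p) log(1-p)

H(0.929) = -0.929 × log_2(0.929) - 0.071 × log_2(0.071)
H(0.929) = 0.3696 bits

Note: Binary entropy is maximized at p=0.5 (H=1 bit) and minimized at p=0 or p=1 (H=0).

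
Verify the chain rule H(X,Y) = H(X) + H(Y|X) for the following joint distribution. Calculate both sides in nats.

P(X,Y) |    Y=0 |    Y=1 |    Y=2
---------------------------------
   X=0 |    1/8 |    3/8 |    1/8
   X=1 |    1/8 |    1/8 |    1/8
H(X,Y) = 1.6675, H(X) = 0.6616, H(Y|X) = 1.0059 (all in nats)

Chain rule: H(X,Y) = H(X) + H(Y|X)

Left side — joint entropy directly:
H(X,Y) = -Σ p(x,y) log p(x,y) = 1.6675 nats

Right side — compute H(Y|X) from the conditional distributions:
P(X) = (5/8, 3/8), so H(X) = 0.6616 nats
H(Y|X) = Σ_x P(X=x) · H(Y|X=x):
  P(Y|X=0) = (1/5, 3/5, 1/5), H(Y|X=0) = 0.9503, weight P(X=0) = 5/8
  P(Y|X=1) = (1/3, 1/3, 1/3), H(Y|X=1) = 1.0986, weight P(X=1) = 3/8
H(Y|X) = 1.0059 nats

H(X) + H(Y|X) = 0.6616 + 1.0059 = 1.6675 nats

Both sides equal 1.6675 nats. ✓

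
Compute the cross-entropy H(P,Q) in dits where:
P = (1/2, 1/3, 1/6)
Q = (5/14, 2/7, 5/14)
0.4795 dits

Cross-entropy: H(P,Q) = -Σ p(x) log q(x)

Alternatively: H(P,Q) = H(P) + D_KL(P||Q)
H(P) = 0.4392 dits
D_KL(P||Q) = 0.0402 dits

H(P,Q) = 0.4392 + 0.0402 = 0.4795 dits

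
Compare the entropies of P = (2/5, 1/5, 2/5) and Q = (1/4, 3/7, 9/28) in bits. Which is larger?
Q

Computing entropies in bits:
H(P) = 1.5219
H(Q) = 1.5502

Distribution Q has higher entropy.

Intuition: The distribution closer to uniform (more spread out) has higher entropy.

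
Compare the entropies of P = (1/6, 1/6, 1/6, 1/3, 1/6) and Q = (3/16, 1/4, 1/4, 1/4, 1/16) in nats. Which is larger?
P

Computing entropies in nats:
H(P) = 1.5607
H(Q) = 1.5269

Distribution P has higher entropy.

Intuition: The distribution closer to uniform (more spread out) has higher entropy.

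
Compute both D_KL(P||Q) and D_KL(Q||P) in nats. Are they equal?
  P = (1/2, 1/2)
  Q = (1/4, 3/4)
D_KL(P||Q) = 0.1438, D_KL(Q||P) = 0.1308

KL divergence is not symmetric: D_KL(P||Q) ≠ D_KL(Q||P) in general.

D_KL(P||Q) = 0.1438 nats
D_KL(Q||P) = 0.1308 nats

No, they are not equal!

This asymmetry is why KL divergence is not a true distance metric.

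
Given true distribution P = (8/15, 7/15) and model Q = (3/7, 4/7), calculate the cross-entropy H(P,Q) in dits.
0.3097 dits

Cross-entropy: H(P,Q) = -Σ p(x) log q(x)

Alternatively: H(P,Q) = H(P) + D_KL(P||Q)
H(P) = 0.3001 dits
D_KL(P||Q) = 0.0096 dits

H(P,Q) = 0.3001 + 0.0096 = 0.3097 dits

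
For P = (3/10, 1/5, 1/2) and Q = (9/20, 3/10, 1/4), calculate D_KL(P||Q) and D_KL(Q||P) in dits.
D_KL(P||Q) = 0.0625, D_KL(Q||P) = 0.0568

KL divergence is not symmetric: D_KL(P||Q) ≠ D_KL(Q||P) in general.

D_KL(P||Q) = 0.0625 dits
D_KL(Q||P) = 0.0568 dits

No, they are not equal!

This asymmetry is why KL divergence is not a true distance metric.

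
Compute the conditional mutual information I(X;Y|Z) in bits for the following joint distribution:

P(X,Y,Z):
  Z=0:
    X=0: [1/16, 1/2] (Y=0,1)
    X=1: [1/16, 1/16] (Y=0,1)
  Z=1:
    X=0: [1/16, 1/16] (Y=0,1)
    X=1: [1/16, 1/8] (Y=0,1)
0.0684 bits

Conditional mutual information: I(X;Y|Z) = H(X|Z) + H(Y|Z) - H(X,Y|Z)

H(Z) = 0.8960
H(X,Z) = 1.6697 → H(X|Z) = 0.7737
H(Y,Z) = 1.6697 → H(Y|Z) = 0.7737
H(X,Y,Z) = 2.3750 → H(X,Y|Z) = 1.4790

I(X;Y|Z) = 0.7737 + 0.7737 - 1.4790 = 0.0684 bits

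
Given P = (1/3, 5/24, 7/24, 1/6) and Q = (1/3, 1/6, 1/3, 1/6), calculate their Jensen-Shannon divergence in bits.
0.0027 bits

Jensen-Shannon divergence is:
JSD(P||Q) = 0.5 × D_KL(P||M) + 0.5 × D_KL(Q||M)
where M = 0.5 × (P + Q) is the mixture distribution.

M = 0.5 × (1/3, 5/24, 7/24, 1/6) + 0.5 × (1/3, 1/6, 1/3, 1/6) = (1/3, 3/16, 5/16, 1/6)

D_KL(P||M) = 0.0026 bits
D_KL(Q||M) = 0.0027 bits

JSD(P||Q) = 0.5 × 0.0026 + 0.5 × 0.0027 = 0.0027 bits

Unlike KL divergence, JSD is symmetric and bounded: 0 ≤ JSD ≤ log(2).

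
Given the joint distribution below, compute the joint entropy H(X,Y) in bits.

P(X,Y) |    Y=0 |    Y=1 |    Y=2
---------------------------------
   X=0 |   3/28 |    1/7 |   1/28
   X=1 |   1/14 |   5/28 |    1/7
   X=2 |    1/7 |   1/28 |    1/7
3.0086 bits

Joint entropy is H(X,Y) = -Σ_{x,y} p(x,y) log p(x,y).

Summing over all non-zero entries:
H(X,Y) = -[3/28·log_2(3/28) + 1/7·log_2(1/7) + 1/28·log_2(1/28) + 1/14·log_2(1/14) + 5/28·log_2(5/28) + 1/7·log_2(1/7) + 1/7·log_2(1/7) + 1/28·log_2(1/28) + 1/7·log_2(1/7)]
H(X,Y) = 3.0086 bits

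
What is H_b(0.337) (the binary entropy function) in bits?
0.9219 bits

The binary entropy function is:
H(p) = -p log(p) - (1-p) log(1-p)

H(0.337) = -0.337 × log_2(0.337) - 0.663 × log_2(0.663)
H(0.337) = 0.9219 bits

Note: Binary entropy is maximized at p=0.5 (H=1 bit) and minimized at p=0 or p=1 (H=0).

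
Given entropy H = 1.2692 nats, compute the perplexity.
3.5580

Perplexity is e^H (or exp(H) for natural log).

H = 1.2692 nats
Perplexity = e^1.2692 = 3.5580

Interpretation: The model's uncertainty is equivalent to choosing uniformly among 3.6 options.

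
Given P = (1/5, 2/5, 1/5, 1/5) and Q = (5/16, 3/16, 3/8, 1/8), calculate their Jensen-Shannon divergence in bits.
0.0632 bits

Jensen-Shannon divergence is:
JSD(P||Q) = 0.5 × D_KL(P||M) + 0.5 × D_KL(Q||M)
where M = 0.5 × (P + Q) is the mixture distribution.

M = 0.5 × (1/5, 2/5, 1/5, 1/5) + 0.5 × (5/16, 3/16, 3/8, 1/8) = (0.25625, 0.29375, 0.2875, 0.1625)

D_KL(P||M) = 0.0619 bits
D_KL(Q||M) = 0.0645 bits

JSD(P||Q) = 0.5 × 0.0619 + 0.5 × 0.0645 = 0.0632 bits

Unlike KL divergence, JSD is symmetric and bounded: 0 ≤ JSD ≤ log(2).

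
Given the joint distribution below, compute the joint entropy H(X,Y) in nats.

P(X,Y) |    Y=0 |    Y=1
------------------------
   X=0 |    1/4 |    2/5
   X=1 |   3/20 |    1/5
1.3195 nats

Joint entropy is H(X,Y) = -Σ_{x,y} p(x,y) log p(x,y).

Summing over all non-zero entries:
H(X,Y) = -[1/4·log_e(1/4) + 2/5·log_e(2/5) + 3/20·log_e(3/20) + 1/5·log_e(1/5)]
H(X,Y) = 1.3195 nats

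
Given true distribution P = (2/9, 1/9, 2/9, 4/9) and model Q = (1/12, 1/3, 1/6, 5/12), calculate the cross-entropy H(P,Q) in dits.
0.6347 dits

Cross-entropy: H(P,Q) = -Σ p(x) log q(x)

Alternatively: H(P,Q) = H(P) + D_KL(P||Q)
H(P) = 0.5529 dits
D_KL(P||Q) = 0.0819 dits

H(P,Q) = 0.5529 + 0.0819 = 0.6347 dits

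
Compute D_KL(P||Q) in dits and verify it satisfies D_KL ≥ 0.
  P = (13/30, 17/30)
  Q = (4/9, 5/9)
0.0001 dits

KL divergence satisfies the Gibbs inequality: D_KL(P||Q) ≥ 0 for all distributions P, Q.

D_KL(P||Q) = Σ p(x) log(p(x)/q(x))
Term by term:
  x=0: 13/30 × log_10[(13/30)/(4/9)] = -0.0048
  x=1: 17/30 × log_10[(17/30)/(5/9)] = 0.0049
D_KL(P||Q) = 0.0001 dits

D_KL(P||Q) = 0.0001 ≥ 0 ✓

This non-negativity is a fundamental property: relative entropy cannot be negative because it measures how different Q is from P.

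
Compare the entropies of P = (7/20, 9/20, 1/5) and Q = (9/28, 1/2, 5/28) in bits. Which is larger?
P

Computing entropies in bits:
H(P) = 1.5129
H(Q) = 1.4701

Distribution P has higher entropy.

Intuition: The distribution closer to uniform (more spread out) has higher entropy.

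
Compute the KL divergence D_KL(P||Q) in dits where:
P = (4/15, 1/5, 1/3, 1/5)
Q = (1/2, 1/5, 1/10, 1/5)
0.1015 dits

KL divergence: D_KL(P||Q) = Σ p(x) log(p(x)/q(x))

Computing term by term:
  x=0: 4/15 × log_10[(4/15)/(1/2)] = 4/15 × -0.2730 = -0.0728
  x=1: 1/5 × log_10[(1/5)/(1/5)] = 1/5 × 0.0000 = 0.0000
  x=2: 1/3 × log_10[(1/3)/(1/10)] = 1/3 × 0.5229 = 0.1743
  x=3: 1/5 × log_10[(1/5)/(1/5)] = 1/5 × 0.0000 = 0.0000

D_KL(P||Q) = 0.1015 dits

Note: KL divergence is always non-negative and equals 0 iff P = Q.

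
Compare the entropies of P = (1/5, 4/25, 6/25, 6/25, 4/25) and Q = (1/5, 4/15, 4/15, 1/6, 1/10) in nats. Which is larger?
P

Computing entropies in nats:
H(P) = 1.5933
H(Q) = 1.5557

Distribution P has higher entropy.

Intuition: The distribution closer to uniform (more spread out) has higher entropy.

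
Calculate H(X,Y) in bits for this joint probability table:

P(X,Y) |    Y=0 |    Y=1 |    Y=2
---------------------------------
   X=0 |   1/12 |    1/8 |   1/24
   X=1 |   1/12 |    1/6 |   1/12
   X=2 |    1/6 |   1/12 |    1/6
3.0535 bits

Joint entropy is H(X,Y) = -Σ_{x,y} p(x,y) log p(x,y).

Summing over all non-zero entries:
H(X,Y) = -[1/12·log_2(1/12) + 1/8·log_2(1/8) + 1/24·log_2(1/24) + 1/12·log_2(1/12) + 1/6·log_2(1/6) + 1/12·log_2(1/12) + 1/6·log_2(1/6) + 1/12·log_2(1/12) + 1/6·log_2(1/6)]
H(X,Y) = 3.0535 bits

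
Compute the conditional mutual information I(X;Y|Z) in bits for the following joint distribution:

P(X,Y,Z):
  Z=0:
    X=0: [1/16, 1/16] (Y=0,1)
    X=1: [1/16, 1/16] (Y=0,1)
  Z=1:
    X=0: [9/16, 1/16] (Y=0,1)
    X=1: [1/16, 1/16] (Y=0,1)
0.0694 bits

Conditional mutual information: I(X;Y|Z) = H(X|Z) + H(Y|Z) - H(X,Y|Z)

H(Z) = 0.8113
H(X,Z) = 1.5488 → H(X|Z) = 0.7375
H(Y,Z) = 1.5488 → H(Y|Z) = 0.7375
H(X,Y,Z) = 2.2169 → H(X,Y|Z) = 1.4056

I(X;Y|Z) = 0.7375 + 0.7375 - 1.4056 = 0.0694 bits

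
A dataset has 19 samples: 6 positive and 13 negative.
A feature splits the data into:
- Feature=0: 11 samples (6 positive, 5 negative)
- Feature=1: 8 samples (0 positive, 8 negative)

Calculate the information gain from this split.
0.3243 bits

Information Gain = H(Y) - H(Y|Feature)

Before split:
P(positive) = 6/19 = 0.3158
H(Y) = 0.8997 bits

After split:
Feature=0: H = 0.9940 bits (weight = 11/19)
Feature=1: H = 0.0000 bits (weight = 8/19)
H(Y|Feature) = (11/19)×0.9940 + (8/19)×0.0000 = 0.5755 bits

Information Gain = 0.8997 - 0.5755 = 0.3243 bits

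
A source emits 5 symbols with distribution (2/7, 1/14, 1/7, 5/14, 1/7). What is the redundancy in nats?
0.1393 nats

Redundancy measures how far a source is from maximum entropy:
R = H_max - H(X)

Maximum entropy for 5 symbols: H_max = log_e(5) = 1.6094 nats
Actual entropy: H(X) = 1.4701 nats
Redundancy: R = 1.6094 - 1.4701 = 0.1393 nats

This redundancy represents potential for compression: the source could be compressed by 0.1393 nats per symbol.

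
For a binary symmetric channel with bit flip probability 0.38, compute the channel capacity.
0.0420 bits

For a binary symmetric channel (BSC) with error probability p:
Capacity C = 1 - H(p) bits per symbol

where H(p) = -p log₂(p) - (1-p) log₂(1-p) is the binary entropy function.

H(0.38) = 0.9580 bits
C = 1 - 0.9580 = 0.0420 bits per symbol

This means we can reliably transmit up to 0.0420 bits of information per channel use.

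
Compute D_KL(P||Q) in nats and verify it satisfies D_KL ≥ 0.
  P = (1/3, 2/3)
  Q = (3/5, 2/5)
0.1446 nats

KL divergence satisfies the Gibbs inequality: D_KL(P||Q) ≥ 0 for all distributions P, Q.

D_KL(P||Q) = Σ p(x) log(p(x)/q(x))
Term by term:
  x=0: 1/3 × log_e[(1/3)/(3/5)] = -0.1959
  x=1: 2/3 × log_e[(2/3)/(2/5)] = 0.3406
D_KL(P||Q) = 0.1446 nats

D_KL(P||Q) = 0.1446 ≥ 0 ✓

This non-negativity is a fundamental property: relative entropy cannot be negative because it measures how different Q is from P.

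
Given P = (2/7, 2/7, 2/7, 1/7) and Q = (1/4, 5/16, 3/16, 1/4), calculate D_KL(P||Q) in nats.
0.0529 nats

KL divergence: D_KL(P||Q) = Σ p(x) log(p(x)/q(x))

Computing term by term:
  x=0: 2/7 × log_e[(2/7)/(1/4)] = 2/7 × 0.1335 = 0.0382
  x=1: 2/7 × log_e[(2/7)/(5/16)] = 2/7 × -0.0896 = -0.0256
  x=2: 2/7 × log_e[(2/7)/(3/16)] = 2/7 × 0.4212 = 0.1203
  x=3: 1/7 × log_e[(1/7)/(1/4)] = 1/7 × -0.5596 = -0.0799

D_KL(P||Q) = 0.0529 nats

Note: KL divergence is always non-negative and equals 0 iff P = Q.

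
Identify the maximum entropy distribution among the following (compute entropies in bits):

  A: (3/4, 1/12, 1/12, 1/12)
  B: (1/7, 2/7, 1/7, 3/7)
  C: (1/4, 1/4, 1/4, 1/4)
C

For a discrete distribution over n outcomes, entropy is maximized by the uniform distribution.

Computing entropies:
H(A) = 1.2075 bits
H(B) = 1.8424 bits
H(C) = 2.0000 bits

The uniform distribution (where all probabilities equal 1/4) achieves the maximum entropy of log_2(4) = 2.0000 bits.

Distribution C has the highest entropy.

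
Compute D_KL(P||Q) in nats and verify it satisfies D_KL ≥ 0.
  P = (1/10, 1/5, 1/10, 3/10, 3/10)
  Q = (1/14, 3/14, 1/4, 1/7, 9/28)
0.1301 nats

KL divergence satisfies the Gibbs inequality: D_KL(P||Q) ≥ 0 for all distributions P, Q.

D_KL(P||Q) = Σ p(x) log(p(x)/q(x))
Term by term:
  x=0: 1/10 × log_e[(1/10)/(1/14)] = 0.0336
  x=1: 1/5 × log_e[(1/5)/(3/14)] = -0.0138
  x=2: 1/10 × log_e[(1/10)/(1/4)] = -0.0916
  x=3: 3/10 × log_e[(3/10)/(1/7)] = 0.2226
  x=4: 3/10 × log_e[(3/10)/(9/28)] = -0.0207
D_KL(P||Q) = 0.1301 nats

D_KL(P||Q) = 0.1301 ≥ 0 ✓

This non-negativity is a fundamental property: relative entropy cannot be negative because it measures how different Q is from P.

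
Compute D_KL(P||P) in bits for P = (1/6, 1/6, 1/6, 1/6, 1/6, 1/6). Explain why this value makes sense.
0.0000 bits

KL divergence satisfies the Gibbs inequality: D_KL(P||Q) ≥ 0 for all distributions P, Q.

D_KL(P||Q) = Σ p(x) log(p(x)/q(x))
Each term is p(x) × log_2(p(x)/p(x)) = p(x) × log_2(1) = 0, so the sum is 0.
D_KL(P||Q) = 0.0000 bits

When P = Q, the KL divergence is exactly 0, as there is no 'divergence' between identical distributions.

This non-negativity is a fundamental property: relative entropy cannot be negative because it measures how different Q is from P.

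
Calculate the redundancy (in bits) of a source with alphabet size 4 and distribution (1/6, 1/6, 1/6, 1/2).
0.2075 bits

Redundancy measures how far a source is from maximum entropy:
R = H_max - H(X)

Maximum entropy for 4 symbols: H_max = log_2(4) = 2.0000 bits
Actual entropy: H(X) = 1.7925 bits
Redundancy: R = 2.0000 - 1.7925 = 0.2075 bits

This redundancy represents potential for compression: the source could be compressed by 0.2075 bits per symbol.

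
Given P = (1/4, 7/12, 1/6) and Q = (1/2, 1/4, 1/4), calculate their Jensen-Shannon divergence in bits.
0.0862 bits

Jensen-Shannon divergence is:
JSD(P||Q) = 0.5 × D_KL(P||M) + 0.5 × D_KL(Q||M)
where M = 0.5 × (P + Q) is the mixture distribution.

M = 0.5 × (1/4, 7/12, 1/6) + 0.5 × (1/2, 1/4, 1/4) = (3/8, 5/12, 5/24)

D_KL(P||M) = 0.0833 bits
D_KL(Q||M) = 0.0890 bits

JSD(P||Q) = 0.5 × 0.0833 + 0.5 × 0.0890 = 0.0862 bits

Unlike KL divergence, JSD is symmetric and bounded: 0 ≤ JSD ≤ log(2).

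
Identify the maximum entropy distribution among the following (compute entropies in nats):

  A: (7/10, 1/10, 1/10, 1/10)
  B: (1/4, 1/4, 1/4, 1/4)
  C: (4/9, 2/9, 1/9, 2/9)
B

For a discrete distribution over n outcomes, entropy is maximized by the uniform distribution.

Computing entropies:
H(A) = 0.9404 nats
H(B) = 1.3863 nats
H(C) = 1.2730 nats

The uniform distribution (where all probabilities equal 1/4) achieves the maximum entropy of log_e(4) = 1.3863 nats.

Distribution B has the highest entropy.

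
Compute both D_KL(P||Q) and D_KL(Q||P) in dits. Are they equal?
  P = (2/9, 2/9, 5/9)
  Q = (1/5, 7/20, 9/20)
D_KL(P||Q) = 0.0172, D_KL(Q||P) = 0.0187

KL divergence is not symmetric: D_KL(P||Q) ≠ D_KL(Q||P) in general.

D_KL(P||Q) = 0.0172 dits
D_KL(Q||P) = 0.0187 dits

No, they are not equal!

This asymmetry is why KL divergence is not a true distance metric.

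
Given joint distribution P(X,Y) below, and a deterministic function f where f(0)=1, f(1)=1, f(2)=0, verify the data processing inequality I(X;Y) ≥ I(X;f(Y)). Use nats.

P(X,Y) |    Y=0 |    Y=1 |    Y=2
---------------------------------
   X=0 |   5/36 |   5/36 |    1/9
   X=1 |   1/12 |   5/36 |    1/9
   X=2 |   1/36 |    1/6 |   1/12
I(X;Y) = 0.0354, I(X;f(Y)) = 0.0010, inequality holds: 0.0354 ≥ 0.0010

Data Processing Inequality: For any Markov chain X → Y → Z, we have I(X;Y) ≥ I(X;Z).

Here Z = f(Y) is a deterministic function of Y, forming X → Y → Z.

Original I(X;Y) = 0.0354 nats

After applying f:
P(X,Z) where Z=f(Y):
- P(X,Z=0) = P(X,Y=2)
- P(X,Z=1) = P(X,Y=0) + P(X,Y=1)

I(X;Z) = I(X;f(Y)) = 0.0010 nats

Verification: 0.0354 ≥ 0.0010 ✓

Information cannot be created by processing; the function f can only lose information about X.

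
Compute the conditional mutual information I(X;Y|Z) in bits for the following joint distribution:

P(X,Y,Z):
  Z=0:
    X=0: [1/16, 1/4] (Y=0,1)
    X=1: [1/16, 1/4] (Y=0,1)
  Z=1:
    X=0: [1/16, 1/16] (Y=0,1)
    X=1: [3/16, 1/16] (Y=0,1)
0.0165 bits

Conditional mutual information: I(X;Y|Z) = H(X|Z) + H(Y|Z) - H(X,Y|Z)

H(Z) = 0.9544
H(X,Z) = 1.9238 → H(X|Z) = 0.9694
H(Y,Z) = 1.7500 → H(Y|Z) = 0.7956
H(X,Y,Z) = 2.7028 → H(X,Y|Z) = 1.7484

I(X;Y|Z) = 0.9694 + 0.7956 - 1.7484 = 0.0165 bits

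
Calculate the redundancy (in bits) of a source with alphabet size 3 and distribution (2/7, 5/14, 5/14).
0.0076 bits

Redundancy measures how far a source is from maximum entropy:
R = H_max - H(X)

Maximum entropy for 3 symbols: H_max = log_2(3) = 1.5850 bits
Actual entropy: H(X) = 1.5774 bits
Redundancy: R = 1.5850 - 1.5774 = 0.0076 bits

This redundancy represents potential for compression: the source could be compressed by 0.0076 bits per symbol.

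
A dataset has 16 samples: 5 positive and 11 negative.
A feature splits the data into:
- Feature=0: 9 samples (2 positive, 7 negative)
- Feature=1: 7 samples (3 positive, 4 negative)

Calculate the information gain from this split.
0.0351 bits

Information Gain = H(Y) - H(Y|Feature)

Before split:
P(positive) = 5/16 = 0.3125
H(Y) = 0.8960 bits

After split:
Feature=0: H = 0.7642 bits (weight = 9/16)
Feature=1: H = 0.9852 bits (weight = 7/16)
H(Y|Feature) = (9/16)×0.7642 + (7/16)×0.9852 = 0.8609 bits

Information Gain = 0.8960 - 0.8609 = 0.0351 bits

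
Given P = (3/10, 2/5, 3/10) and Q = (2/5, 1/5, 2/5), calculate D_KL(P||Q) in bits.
0.1510 bits

KL divergence: D_KL(P||Q) = Σ p(x) log(p(x)/q(x))

Computing term by term:
  x=0: 3/10 × log_2[(3/10)/(2/5)] = 3/10 × -0.4150 = -0.1245
  x=1: 2/5 × log_2[(2/5)/(1/5)] = 2/5 × 1.0000 = 0.4000
  x=2: 3/10 × log_2[(3/10)/(2/5)] = 3/10 × -0.4150 = -0.1245

D_KL(P||Q) = 0.1510 bits

Note: KL divergence is always non-negative and equals 0 iff P = Q.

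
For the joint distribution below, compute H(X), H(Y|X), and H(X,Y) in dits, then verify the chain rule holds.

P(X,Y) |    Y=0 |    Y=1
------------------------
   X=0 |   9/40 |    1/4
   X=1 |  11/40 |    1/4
H(X,Y) = 0.6010, H(X) = 0.3005, H(Y|X) = 0.3005 (all in dits)

Chain rule: H(X,Y) = H(X) + H(Y|X)

Left side — joint entropy directly:
H(X,Y) = -Σ p(x,y) log p(x,y) = 0.6010 dits

Right side — compute H(Y|X) from the conditional distributions:
P(X) = (19/40, 21/40), so H(X) = 0.3005 dits
H(Y|X) = Σ_x P(X=x) · H(Y|X=x):
  P(Y|X=0) = (9/19, 10/19), H(Y|X=0) = 0.3004, weight P(X=0) = 19/40
  P(Y|X=1) = (11/21, 10/21), H(Y|X=1) = 0.3005, weight P(X=1) = 21/40
H(Y|X) = 0.3005 dits

H(X) + H(Y|X) = 0.3005 + 0.3005 = 0.6010 dits

Both sides equal 0.6010 dits. ✓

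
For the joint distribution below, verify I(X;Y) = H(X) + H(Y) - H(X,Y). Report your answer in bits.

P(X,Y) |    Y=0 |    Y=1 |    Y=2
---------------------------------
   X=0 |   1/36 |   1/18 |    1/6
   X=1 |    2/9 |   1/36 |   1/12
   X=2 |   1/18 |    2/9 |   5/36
I(X;Y) = 0.2897 bits

Mutual information has multiple equivalent forms:
- I(X;Y) = H(X) - H(X|Y)
- I(X;Y) = H(Y) - H(Y|X)
- I(X;Y) = H(X) + H(Y) - H(X,Y)

Computing all quantities:
H(X) = 1.5546, H(Y) = 1.5752, H(X,Y) = 2.8401
H(X|Y) = 1.2649, H(Y|X) = 1.2855

Verification:
H(X) - H(X|Y) = 1.5546 - 1.2649 = 0.2897
H(Y) - H(Y|X) = 1.5752 - 1.2855 = 0.2897
H(X) + H(Y) - H(X,Y) = 1.5546 + 1.5752 - 2.8401 = 0.2897

All forms give I(X;Y) = 0.2897 bits. ✓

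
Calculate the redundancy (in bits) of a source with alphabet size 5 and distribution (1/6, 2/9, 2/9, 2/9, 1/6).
0.0137 bits

Redundancy measures how far a source is from maximum entropy:
R = H_max - H(X)

Maximum entropy for 5 symbols: H_max = log_2(5) = 2.3219 bits
Actual entropy: H(X) = 2.3083 bits
Redundancy: R = 2.3219 - 2.3083 = 0.0137 bits

This redundancy represents potential for compression: the source could be compressed by 0.0137 bits per symbol.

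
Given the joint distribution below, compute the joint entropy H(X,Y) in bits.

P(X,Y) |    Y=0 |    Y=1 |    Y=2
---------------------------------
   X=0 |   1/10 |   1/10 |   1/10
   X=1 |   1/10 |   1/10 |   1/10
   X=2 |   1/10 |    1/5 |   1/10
3.1219 bits

Joint entropy is H(X,Y) = -Σ_{x,y} p(x,y) log p(x,y).

Summing over all non-zero entries:
H(X,Y) = -[1/10·log_2(1/10) + 1/10·log_2(1/10) + 1/10·log_2(1/10) + 1/10·log_2(1/10) + 1/10·log_2(1/10) + 1/10·log_2(1/10) + 1/10·log_2(1/10) + 1/5·log_2(1/5) + 1/10·log_2(1/10)]
H(X,Y) = 3.1219 bits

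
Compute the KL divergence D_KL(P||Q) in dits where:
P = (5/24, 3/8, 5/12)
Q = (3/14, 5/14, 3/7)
0.0003 dits

KL divergence: D_KL(P||Q) = Σ p(x) log(p(x)/q(x))

Computing term by term:
  x=0: 5/24 × log_10[(5/24)/(3/14)] = 5/24 × -0.0122 = -0.0025
  x=1: 3/8 × log_10[(3/8)/(5/14)] = 3/8 × 0.0212 = 0.0079
  x=2: 5/12 × log_10[(5/12)/(3/7)] = 5/12 × -0.0122 = -0.0051

D_KL(P||Q) = 0.0003 dits

Note: KL divergence is always non-negative and equals 0 iff P = Q.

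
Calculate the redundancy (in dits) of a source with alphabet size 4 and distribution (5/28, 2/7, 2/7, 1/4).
0.0070 dits

Redundancy measures how far a source is from maximum entropy:
R = H_max - H(X)

Maximum entropy for 4 symbols: H_max = log_10(4) = 0.6021 dits
Actual entropy: H(X) = 0.5950 dits
Redundancy: R = 0.6021 - 0.5950 = 0.0070 dits

This redundancy represents potential for compression: the source could be compressed by 0.0070 dits per symbol.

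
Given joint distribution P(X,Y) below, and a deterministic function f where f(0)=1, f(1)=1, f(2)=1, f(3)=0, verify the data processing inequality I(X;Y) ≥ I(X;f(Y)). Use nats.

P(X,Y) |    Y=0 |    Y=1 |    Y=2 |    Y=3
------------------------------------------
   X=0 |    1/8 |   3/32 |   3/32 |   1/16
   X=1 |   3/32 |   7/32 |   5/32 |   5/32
I(X;Y) = 0.0250, I(X;f(Y)) = 0.0049, inequality holds: 0.0250 ≥ 0.0049

Data Processing Inequality: For any Markov chain X → Y → Z, we have I(X;Y) ≥ I(X;Z).

Here Z = f(Y) is a deterministic function of Y, forming X → Y → Z.

Original I(X;Y) = 0.0250 nats

After applying f:
P(X,Z) where Z=f(Y):
- P(X,Z=0) = P(X,Y=3)
- P(X,Z=1) = P(X,Y=0) + P(X,Y=1) + P(X,Y=2)

I(X;Z) = I(X;f(Y)) = 0.0049 nats

Verification: 0.0250 ≥ 0.0049 ✓

Information cannot be created by processing; the function f can only lose information about X.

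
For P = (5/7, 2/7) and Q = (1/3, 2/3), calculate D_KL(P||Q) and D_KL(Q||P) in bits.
D_KL(P||Q) = 0.4361, D_KL(Q||P) = 0.4484

KL divergence is not symmetric: D_KL(P||Q) ≠ D_KL(Q||P) in general.

D_KL(P||Q) = 0.4361 bits
D_KL(Q||P) = 0.4484 bits

No, they are not equal!

This asymmetry is why KL divergence is not a true distance metric.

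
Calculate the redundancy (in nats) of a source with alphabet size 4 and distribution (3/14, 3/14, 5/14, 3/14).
0.0283 nats

Redundancy measures how far a source is from maximum entropy:
R = H_max - H(X)

Maximum entropy for 4 symbols: H_max = log_e(4) = 1.3863 nats
Actual entropy: H(X) = 1.3580 nats
Redundancy: R = 1.3863 - 1.3580 = 0.0283 nats

This redundancy represents potential for compression: the source could be compressed by 0.0283 nats per symbol.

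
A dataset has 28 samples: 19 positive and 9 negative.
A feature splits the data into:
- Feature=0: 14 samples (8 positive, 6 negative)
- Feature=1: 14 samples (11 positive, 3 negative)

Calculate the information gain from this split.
0.0385 bits

Information Gain = H(Y) - H(Y|Feature)

Before split:
P(positive) = 19/28 = 0.6786
H(Y) = 0.9059 bits

After split:
Feature=0: H = 0.9852 bits (weight = 14/28)
Feature=1: H = 0.7496 bits (weight = 14/28)
H(Y|Feature) = (14/28)×0.9852 + (14/28)×0.7496 = 0.8674 bits

Information Gain = 0.9059 - 0.8674 = 0.0385 bits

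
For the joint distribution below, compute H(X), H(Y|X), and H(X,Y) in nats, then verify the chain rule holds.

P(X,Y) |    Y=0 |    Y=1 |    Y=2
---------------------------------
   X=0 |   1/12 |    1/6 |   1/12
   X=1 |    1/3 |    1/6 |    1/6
H(X,Y) = 1.6762, H(X) = 0.6365, H(Y|X) = 1.0397 (all in nats)

Chain rule: H(X,Y) = H(X) + H(Y|X)

Left side — joint entropy directly:
H(X,Y) = -Σ p(x,y) log p(x,y) = 1.6762 nats

Right side — compute H(Y|X) from the conditional distributions:
P(X) = (1/3, 2/3), so H(X) = 0.6365 nats
H(Y|X) = Σ_x P(X=x) · H(Y|X=x):
  P(Y|X=0) = (1/4, 1/2, 1/4), H(Y|X=0) = 1.0397, weight P(X=0) = 1/3
  P(Y|X=1) = (1/2, 1/4, 1/4), H(Y|X=1) = 1.0397, weight P(X=1) = 2/3
H(Y|X) = 1.0397 nats

H(X) + H(Y|X) = 0.6365 + 1.0397 = 1.6762 nats

Both sides equal 1.6762 nats. ✓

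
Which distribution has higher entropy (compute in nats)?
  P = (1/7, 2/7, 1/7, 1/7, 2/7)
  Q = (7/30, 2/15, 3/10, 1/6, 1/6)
Q

Computing entropies in nats:
H(P) = 1.5498
H(Q) = 1.5667

Distribution Q has higher entropy.

Intuition: The distribution closer to uniform (more spread out) has higher entropy.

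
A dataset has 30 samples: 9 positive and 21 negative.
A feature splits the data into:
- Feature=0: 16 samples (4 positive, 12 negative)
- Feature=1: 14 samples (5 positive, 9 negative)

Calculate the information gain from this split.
0.0098 bits

Information Gain = H(Y) - H(Y|Feature)

Before split:
P(positive) = 9/30 = 0.3000
H(Y) = 0.8813 bits

After split:
Feature=0: H = 0.8113 bits (weight = 16/30)
Feature=1: H = 0.9403 bits (weight = 14/30)
H(Y|Feature) = (16/30)×0.8113 + (14/30)×0.9403 = 0.8715 bits

Information Gain = 0.8813 - 0.8715 = 0.0098 bits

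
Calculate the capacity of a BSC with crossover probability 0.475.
0.0018 bits

For a binary symmetric channel (BSC) with error probability p:
Capacity C = 1 - H(p) bits per symbol

where H(p) = -p log₂(p) - (1-p) log₂(1-p) is the binary entropy function.

H(0.475) = 0.9982 bits
C = 1 - 0.9982 = 0.0018 bits per symbol

This means we can reliably transmit up to 0.0018 bits of information per channel use.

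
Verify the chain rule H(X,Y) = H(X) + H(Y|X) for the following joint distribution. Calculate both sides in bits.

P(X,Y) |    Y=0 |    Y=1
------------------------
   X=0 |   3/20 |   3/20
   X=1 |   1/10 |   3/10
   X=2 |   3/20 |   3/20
H(X,Y) = 2.4955, H(X) = 1.5710, H(Y|X) = 0.9245 (all in bits)

Chain rule: H(X,Y) = H(X) + H(Y|X)

Left side — joint entropy directly:
H(X,Y) = -Σ p(x,y) log p(x,y) = 2.4955 bits

Right side — compute H(Y|X) from the conditional distributions:
P(X) = (3/10, 2/5, 3/10), so H(X) = 1.5710 bits
H(Y|X) = Σ_x P(X=x) · H(Y|X=x):
  P(Y|X=0) = (1/2, 1/2), H(Y|X=0) = 1.0000, weight P(X=0) = 3/10
  P(Y|X=1) = (1/4, 3/4), H(Y|X=1) = 0.8113, weight P(X=1) = 2/5
  P(Y|X=2) = (1/2, 1/2), H(Y|X=2) = 1.0000, weight P(X=2) = 3/10
H(Y|X) = 0.9245 bits

H(X) + H(Y|X) = 1.5710 + 0.9245 = 2.4955 bits

Both sides equal 2.4955 bits. ✓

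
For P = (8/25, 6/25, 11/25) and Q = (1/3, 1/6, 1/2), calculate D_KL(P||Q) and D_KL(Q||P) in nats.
D_KL(P||Q) = 0.0182, D_KL(Q||P) = 0.0168

KL divergence is not symmetric: D_KL(P||Q) ≠ D_KL(Q||P) in general.

D_KL(P||Q) = 0.0182 nats
D_KL(Q||P) = 0.0168 nats

No, they are not equal!

This asymmetry is why KL divergence is not a true distance metric.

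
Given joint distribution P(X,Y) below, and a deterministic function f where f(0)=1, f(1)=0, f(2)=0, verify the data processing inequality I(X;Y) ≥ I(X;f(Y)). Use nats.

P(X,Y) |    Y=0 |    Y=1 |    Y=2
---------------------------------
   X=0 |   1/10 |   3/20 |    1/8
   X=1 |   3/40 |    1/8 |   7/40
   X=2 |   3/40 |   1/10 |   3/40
I(X;Y) = 0.0116, I(X;f(Y)) = 0.0045, inequality holds: 0.0116 ≥ 0.0045

Data Processing Inequality: For any Markov chain X → Y → Z, we have I(X;Y) ≥ I(X;Z).

Here Z = f(Y) is a deterministic function of Y, forming X → Y → Z.

Original I(X;Y) = 0.0116 nats

After applying f:
P(X,Z) where Z=f(Y):
- P(X,Z=0) = P(X,Y=1) + P(X,Y=2)
- P(X,Z=1) = P(X,Y=0)

I(X;Z) = I(X;f(Y)) = 0.0045 nats

Verification: 0.0116 ≥ 0.0045 ✓

Information cannot be created by processing; the function f can only lose information about X.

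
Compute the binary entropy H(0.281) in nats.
0.5939 nats

The binary entropy function is:
H(p) = -p log(p) - (1-p) log(1-p)

H(0.281) = -0.281 × log_e(0.281) - 0.719 × log_e(0.719)
H(0.281) = 0.5939 nats

Note: Binary entropy is maximized at p=0.5 (H=1 bit) and minimized at p=0 or p=1 (H=0).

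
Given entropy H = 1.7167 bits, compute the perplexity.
3.2868

Perplexity is 2^H (or exp(H) for natural log).

H = 1.7167 bits
Perplexity = 2^1.7167 = 3.2868

Interpretation: The model's uncertainty is equivalent to choosing uniformly among 3.3 options.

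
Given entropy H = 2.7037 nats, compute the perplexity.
14.9349

Perplexity is e^H (or exp(H) for natural log).

H = 2.7037 nats
Perplexity = e^2.7037 = 14.9349

Interpretation: The model's uncertainty is equivalent to choosing uniformly among 14.9 options.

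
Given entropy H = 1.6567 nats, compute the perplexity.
5.2420

Perplexity is e^H (or exp(H) for natural log).

H = 1.6567 nats
Perplexity = e^1.6567 = 5.2420

Interpretation: The model's uncertainty is equivalent to choosing uniformly among 5.2 options.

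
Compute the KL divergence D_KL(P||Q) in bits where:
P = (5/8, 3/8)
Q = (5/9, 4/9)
0.0143 bits

KL divergence: D_KL(P||Q) = Σ p(x) log(p(x)/q(x))

Computing term by term:
  x=0: 5/8 × log_2[(5/8)/(5/9)] = 5/8 × 0.1699 = 0.1062
  x=1: 3/8 × log_2[(3/8)/(4/9)] = 3/8 × -0.2451 = -0.0919

D_KL(P||Q) = 0.0143 bits

Note: KL divergence is always non-negative and equals 0 iff P = Q.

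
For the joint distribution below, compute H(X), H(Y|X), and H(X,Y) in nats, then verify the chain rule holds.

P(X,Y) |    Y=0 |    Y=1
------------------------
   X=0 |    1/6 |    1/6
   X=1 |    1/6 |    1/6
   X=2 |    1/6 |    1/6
H(X,Y) = 1.7918, H(X) = 1.0986, H(Y|X) = 0.6931 (all in nats)

Chain rule: H(X,Y) = H(X) + H(Y|X)

Left side — joint entropy directly:
H(X,Y) = -Σ p(x,y) log p(x,y) = 1.7918 nats

Right side — compute H(Y|X) from the conditional distributions:
P(X) = (1/3, 1/3, 1/3), so H(X) = 1.0986 nats
H(Y|X) = Σ_x P(X=x) · H(Y|X=x):
  P(Y|X=0) = (1/2, 1/2), H(Y|X=0) = 0.6931, weight P(X=0) = 1/3
  P(Y|X=1) = (1/2, 1/2), H(Y|X=1) = 0.6931, weight P(X=1) = 1/3
  P(Y|X=2) = (1/2, 1/2), H(Y|X=2) = 0.6931, weight P(X=2) = 1/3
H(Y|X) = 0.6931 nats

H(X) + H(Y|X) = 1.0986 + 0.6931 = 1.7918 nats

Both sides equal 1.7918 nats. ✓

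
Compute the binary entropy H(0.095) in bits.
0.4529 bits

The binary entropy function is:
H(p) = -p log(p) - (1-p) log(1-p)

H(0.095) = -0.095 × log_2(0.095) - 0.905 × log_2(0.905)
H(0.095) = 0.4529 bits

Note: Binary entropy is maximized at p=0.5 (H=1 bit) and minimized at p=0 or p=1 (H=0).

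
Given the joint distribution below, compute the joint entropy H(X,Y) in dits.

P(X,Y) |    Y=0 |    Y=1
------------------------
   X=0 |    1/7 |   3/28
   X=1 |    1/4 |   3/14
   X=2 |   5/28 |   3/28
0.7561 dits

Joint entropy is H(X,Y) = -Σ_{x,y} p(x,y) log p(x,y).

Summing over all non-zero entries:
H(X,Y) = -[1/7·log_10(1/7) + 3/28·log_10(3/28) + 1/4·log_10(1/4) + 3/14·log_10(3/14) + 5/28·log_10(5/28) + 3/28·log_10(3/28)]
H(X,Y) = 0.7561 dits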